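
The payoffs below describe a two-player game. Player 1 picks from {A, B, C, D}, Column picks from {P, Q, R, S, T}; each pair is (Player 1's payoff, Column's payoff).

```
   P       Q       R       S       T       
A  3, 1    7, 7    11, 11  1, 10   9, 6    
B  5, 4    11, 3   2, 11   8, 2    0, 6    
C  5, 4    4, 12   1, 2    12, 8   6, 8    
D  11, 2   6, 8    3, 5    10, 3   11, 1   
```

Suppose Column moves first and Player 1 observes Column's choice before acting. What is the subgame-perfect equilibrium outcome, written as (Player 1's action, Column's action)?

Work backward from Player 1's decision.
- P → Player 1 plays D (best of 3, 5, 5, 11); Column gets 2.
- Q → Player 1 plays B (best of 7, 11, 4, 6); Column gets 3.
- R → Player 1 plays A (best of 11, 2, 1, 3); Column gets 11.
- S → Player 1 plays C (best of 1, 8, 12, 10); Column gets 8.
- T → Player 1 plays D (best of 9, 0, 6, 11); Column gets 1.
Among 2, 3, 11, 8, 1, the best is 11 at R. Subgame-perfect outcome: (A, R) with payoffs (11, 11).

(A, R)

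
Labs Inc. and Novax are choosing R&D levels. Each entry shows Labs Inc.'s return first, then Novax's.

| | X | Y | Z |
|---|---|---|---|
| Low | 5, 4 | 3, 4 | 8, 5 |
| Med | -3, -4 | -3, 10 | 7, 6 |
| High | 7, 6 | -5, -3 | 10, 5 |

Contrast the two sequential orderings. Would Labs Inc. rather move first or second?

first

If Labs Inc. leads: Novax's best replies are Low→Z, Med→Y, High→X; Labs Inc.'s induced payoffs 8, -3, 7; outcome (Low, Z), payoffs (8, 5).
If Novax leads: Labs Inc.'s best replies are X→High, Y→Low, Z→High; Novax's induced payoffs 6, 4, 5; outcome (High, X), payoffs (7, 6).
Labs Inc. gets 8 moving first and 7 moving second, so Labs Inc. prefers to move first.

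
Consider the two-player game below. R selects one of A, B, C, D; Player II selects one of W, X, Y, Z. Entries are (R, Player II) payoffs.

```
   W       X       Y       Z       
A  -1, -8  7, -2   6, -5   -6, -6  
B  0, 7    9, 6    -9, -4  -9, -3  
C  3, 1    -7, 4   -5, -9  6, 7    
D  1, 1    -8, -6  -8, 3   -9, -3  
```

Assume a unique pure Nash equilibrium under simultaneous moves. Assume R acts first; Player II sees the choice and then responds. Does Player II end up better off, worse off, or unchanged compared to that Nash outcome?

worse off

Work backward from Player II's decision.
- A: Player II compares -8, -2, -5, -6 and picks X; R would get 7.
- B: Player II compares 7, 6, -4, -3 and picks W; R would get 0.
- C: Player II compares 1, 4, -9, 7 and picks Z; R would get 6.
- D: Player II compares 1, -6, 3, -3 and picks Y; R would get -8.
R's induced payoffs are 7, 0, 6, -8, so R commits to A. Subgame-perfect outcome: (A, X) with payoffs (7, -2).
Under simultaneous play:
R's best replies: W→C; X→B; Y→A; Z→C.
Player II's best replies: A→X; B→W; C→Z; D→Y.
The unique mutual best reply is (C, Z), giving (6, 7).
Player II earns -2 sequentially versus 7 at the Nash outcome: worse off.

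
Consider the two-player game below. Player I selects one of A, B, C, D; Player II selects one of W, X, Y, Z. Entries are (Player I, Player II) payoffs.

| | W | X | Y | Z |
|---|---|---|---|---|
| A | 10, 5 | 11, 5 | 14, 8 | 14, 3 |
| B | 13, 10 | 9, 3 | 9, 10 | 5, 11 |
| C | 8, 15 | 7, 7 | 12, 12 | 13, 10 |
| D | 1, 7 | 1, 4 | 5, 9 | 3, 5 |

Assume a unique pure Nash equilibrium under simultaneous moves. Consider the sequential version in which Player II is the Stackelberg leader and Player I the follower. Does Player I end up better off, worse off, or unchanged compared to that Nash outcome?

worse off

Player I best-responds to each possible Player II move:
- W: Player I compares 10, 13, 8, 1 and picks B; Player II would get 10.
- X: Player I compares 11, 9, 7, 1 and picks A; Player II would get 5.
- Y: Player I compares 14, 9, 12, 5 and picks A; Player II would get 8.
- Z: Player I compares 14, 5, 13, 3 and picks A; Player II would get 3.
Player II's induced payoffs are 10, 5, 8, 3, so Player II commits to W. Subgame-perfect outcome: (B, W) with payoffs (13, 10).
For the simultaneous game, intersect best replies.
Player I's best replies: W→B; X→A; Y→A; Z→A.
Player II's best replies: A→Y; B→Z; C→W; D→Y.
Only (A, Y) has each player best-responding; Nash payoffs (14, 8).
Player I earns 13 sequentially versus 14 at the Nash outcome: worse off.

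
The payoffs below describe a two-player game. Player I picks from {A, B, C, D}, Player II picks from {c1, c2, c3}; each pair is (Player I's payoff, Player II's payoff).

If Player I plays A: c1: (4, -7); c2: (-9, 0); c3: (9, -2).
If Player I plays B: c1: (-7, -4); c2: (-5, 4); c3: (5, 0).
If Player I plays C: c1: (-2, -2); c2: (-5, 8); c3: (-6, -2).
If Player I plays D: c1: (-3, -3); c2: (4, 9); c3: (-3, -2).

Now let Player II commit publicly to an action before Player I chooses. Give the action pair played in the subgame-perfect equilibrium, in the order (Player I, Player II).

(D, c2)

Work backward from Player I's decision.
- c1: BR = A, leader payoff -7.
- c2: BR = D, leader payoff 9.
- c3: BR = A, leader payoff -2.
Among -7, 9, -2, the best is 9 at c2. Subgame-perfect outcome: (D, c2) with payoffs (4, 9).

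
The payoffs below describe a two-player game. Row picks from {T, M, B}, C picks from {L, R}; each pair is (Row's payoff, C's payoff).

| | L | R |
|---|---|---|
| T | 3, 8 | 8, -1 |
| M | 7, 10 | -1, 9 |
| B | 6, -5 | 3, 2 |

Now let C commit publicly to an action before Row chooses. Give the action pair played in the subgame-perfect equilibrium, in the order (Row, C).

Row best-responds to each possible C move:
- L: Row compares 3, 7, 6 and picks M; C would get 10.
- R: Row compares 8, -1, 3 and picks T; C would get -1.
C's induced payoffs are 10, -1, so C commits to L. Subgame-perfect outcome: (M, L) with payoffs (7, 10).

(M, L)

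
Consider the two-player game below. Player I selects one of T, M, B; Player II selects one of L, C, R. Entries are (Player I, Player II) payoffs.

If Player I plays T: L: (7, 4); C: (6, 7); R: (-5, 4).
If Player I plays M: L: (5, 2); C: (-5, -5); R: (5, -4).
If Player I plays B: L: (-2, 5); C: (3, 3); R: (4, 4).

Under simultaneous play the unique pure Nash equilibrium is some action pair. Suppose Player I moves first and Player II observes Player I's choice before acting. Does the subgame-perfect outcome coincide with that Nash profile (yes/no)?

yes

Player II best-responds to each possible Player I move:
- T → Player II plays C (best of 4, 7, 4); Player I gets 6.
- M → Player II plays L (best of 2, -5, -4); Player I gets 5.
- B → Player II plays L (best of 5, 3, 4); Player I gets -2.
Among 6, 5, -2, the best is 6 at T. Subgame-perfect outcome: (T, C) with payoffs (6, 7).
For the simultaneous game, intersect best replies.
Player I's best replies: L→T; C→T; R→M.
Player II's best replies: T→C; M→L; B→L.
Only (T, C) has each player best-responding; Nash payoffs (6, 7).
Sequential outcome (T, C) coincides with the Nash profile (T, C).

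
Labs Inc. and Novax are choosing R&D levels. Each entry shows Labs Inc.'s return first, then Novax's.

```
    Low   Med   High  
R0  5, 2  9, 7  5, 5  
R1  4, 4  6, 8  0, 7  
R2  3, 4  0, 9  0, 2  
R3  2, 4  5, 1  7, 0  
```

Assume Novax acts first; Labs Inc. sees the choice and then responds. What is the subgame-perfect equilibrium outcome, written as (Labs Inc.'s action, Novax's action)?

Labs Inc. best-responds to each possible Novax move:
- Low → Labs Inc. plays R0 (best of 5, 4, 3, 2); Novax gets 2.
- Med → Labs Inc. plays R0 (best of 9, 6, 0, 5); Novax gets 7.
- High → Labs Inc. plays R3 (best of 5, 0, 0, 7); Novax gets 0.
Among 2, 7, 0, the best is 7 at Med. Subgame-perfect outcome: (R0, Med) with payoffs (9, 7).

(R0, Med)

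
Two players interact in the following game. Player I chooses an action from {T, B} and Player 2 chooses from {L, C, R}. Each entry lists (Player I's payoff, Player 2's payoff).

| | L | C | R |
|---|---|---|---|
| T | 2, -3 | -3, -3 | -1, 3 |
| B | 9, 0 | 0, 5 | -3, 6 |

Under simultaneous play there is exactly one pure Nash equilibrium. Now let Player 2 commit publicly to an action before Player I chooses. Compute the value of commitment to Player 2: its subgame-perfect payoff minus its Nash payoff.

Player I best-responds to each possible Player 2 move:
- L: BR = B, leader payoff 0.
- C: BR = B, leader payoff 5.
- R: BR = T, leader payoff 3.
Among 0, 5, 3, the best is 5 at C. Subgame-perfect outcome: (B, C) with payoffs (0, 5).
For the simultaneous game, intersect best replies.
Player I's best replies: L→B; C→B; R→T.
Player 2's best replies: T→R; B→R.
Only (T, R) has each player best-responding; Nash payoffs (-1, 3).
Player 2's commitment gain: 5 − 3 = 2.

2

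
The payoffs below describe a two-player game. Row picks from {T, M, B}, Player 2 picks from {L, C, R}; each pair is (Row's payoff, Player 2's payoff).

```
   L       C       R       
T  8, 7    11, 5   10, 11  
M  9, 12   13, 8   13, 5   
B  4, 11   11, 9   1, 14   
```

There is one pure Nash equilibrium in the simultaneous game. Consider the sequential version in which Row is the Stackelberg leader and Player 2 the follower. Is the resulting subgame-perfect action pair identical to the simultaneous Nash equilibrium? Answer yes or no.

Backward induction with Row moving first.
- T: Player 2 compares 7, 5, 11 and picks R; Row would get 10.
- M: Player 2 compares 12, 8, 5 and picks L; Row would get 9.
- B: Player 2 compares 11, 9, 14 and picks R; Row would get 1.
Maximizing over 10, 9, 1, Row chooses T. Subgame-perfect outcome: (T, R) with payoffs (10, 11).
For the simultaneous game, intersect best replies.
Row's best replies: L→M; C→M; R→M.
Player 2's best replies: T→R; M→L; B→R.
Only (M, L) has each player best-responding; Nash payoffs (9, 12).
Sequential outcome (T, R) differs from the Nash profile (M, L).

no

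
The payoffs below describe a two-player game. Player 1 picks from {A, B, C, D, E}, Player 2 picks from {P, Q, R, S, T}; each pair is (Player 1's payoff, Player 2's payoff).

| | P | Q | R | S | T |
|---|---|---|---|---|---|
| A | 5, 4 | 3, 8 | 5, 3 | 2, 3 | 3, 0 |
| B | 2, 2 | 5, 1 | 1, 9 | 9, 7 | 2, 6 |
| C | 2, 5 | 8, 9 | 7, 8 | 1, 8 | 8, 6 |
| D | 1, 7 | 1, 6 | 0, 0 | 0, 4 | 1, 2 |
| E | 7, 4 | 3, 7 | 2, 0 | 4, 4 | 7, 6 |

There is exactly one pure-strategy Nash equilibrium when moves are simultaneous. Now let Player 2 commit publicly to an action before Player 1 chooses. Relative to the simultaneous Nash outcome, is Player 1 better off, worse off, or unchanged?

Player 1 best-responds to each possible Player 2 move:
- P: BR = E, leader payoff 4.
- Q: BR = C, leader payoff 9.
- R: BR = C, leader payoff 8.
- S: BR = B, leader payoff 7.
- T: BR = C, leader payoff 6.
Player 2's induced payoffs are 4, 9, 8, 7, 6, so Player 2 commits to Q. Subgame-perfect outcome: (C, Q) with payoffs (8, 9).
Under simultaneous play:
Player 1's best replies: P→E; Q→C; R→C; S→B; T→C.
Player 2's best replies: A→Q; B→R; C→Q; D→P; E→Q.
Only (C, Q) has each player best-responding; Nash payoffs (8, 9).
Player 1 earns 8 sequentially versus 8 at the Nash outcome: unchanged.

unchanged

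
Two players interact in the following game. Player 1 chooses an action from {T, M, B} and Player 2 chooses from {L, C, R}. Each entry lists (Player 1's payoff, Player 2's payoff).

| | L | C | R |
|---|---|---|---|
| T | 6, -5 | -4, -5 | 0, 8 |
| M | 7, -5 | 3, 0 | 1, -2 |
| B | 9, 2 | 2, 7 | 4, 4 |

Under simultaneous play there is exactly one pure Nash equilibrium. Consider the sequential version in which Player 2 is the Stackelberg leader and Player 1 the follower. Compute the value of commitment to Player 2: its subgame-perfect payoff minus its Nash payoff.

Backward induction with Player 2 moving first.
- L → Player 1 plays B (best of 6, 7, 9); Player 2 gets 2.
- C → Player 1 plays M (best of -4, 3, 2); Player 2 gets 0.
- R → Player 1 plays B (best of 0, 1, 4); Player 2 gets 4.
Player 2's induced payoffs are 2, 0, 4, so Player 2 commits to R. Subgame-perfect outcome: (B, R) with payoffs (4, 4).
Under simultaneous play:
Player 1's best replies: L→B; C→M; R→B.
Player 2's best replies: T→R; M→C; B→C.
The unique mutual best reply is (M, C), giving (3, 0).
Player 2's commitment gain: 4 − 0 = 4.

4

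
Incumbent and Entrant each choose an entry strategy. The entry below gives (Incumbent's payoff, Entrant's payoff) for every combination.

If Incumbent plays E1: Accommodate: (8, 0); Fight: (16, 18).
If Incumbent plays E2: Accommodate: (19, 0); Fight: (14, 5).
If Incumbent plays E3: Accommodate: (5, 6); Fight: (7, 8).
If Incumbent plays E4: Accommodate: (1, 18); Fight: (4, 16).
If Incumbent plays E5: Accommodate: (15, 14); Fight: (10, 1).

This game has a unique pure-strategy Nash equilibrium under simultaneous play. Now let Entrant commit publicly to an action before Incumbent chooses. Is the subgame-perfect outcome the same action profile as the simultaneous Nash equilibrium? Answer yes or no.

yes

Work backward from Incumbent's decision.
- Accommodate: Incumbent compares 8, 19, 5, 1, 15 and picks E2; Entrant would get 0.
- Fight: Incumbent compares 16, 14, 7, 4, 10 and picks E1; Entrant would get 18.
Maximizing over 0, 18, Entrant chooses Fight. Subgame-perfect outcome: (E1, Fight) with payoffs (16, 18).
For the simultaneous game, intersect best replies.
Incumbent's best replies: Accommodate→E2; Fight→E1.
Entrant's best replies: E1→Fight; E2→Fight; E3→Fight; E4→Accommodate; E5→Accommodate.
The unique mutual best reply is (E1, Fight), giving (16, 18).
Sequential outcome (E1, Fight) coincides with the Nash profile (E1, Fight).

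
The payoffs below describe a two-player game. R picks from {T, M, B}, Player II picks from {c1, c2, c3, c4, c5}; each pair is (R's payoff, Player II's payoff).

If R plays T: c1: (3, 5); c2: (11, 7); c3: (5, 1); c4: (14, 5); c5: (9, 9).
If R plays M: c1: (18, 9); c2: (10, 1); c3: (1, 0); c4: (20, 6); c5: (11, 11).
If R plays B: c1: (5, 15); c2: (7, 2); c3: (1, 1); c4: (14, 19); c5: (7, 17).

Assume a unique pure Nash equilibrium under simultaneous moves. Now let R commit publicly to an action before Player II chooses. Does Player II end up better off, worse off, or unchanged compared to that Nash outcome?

better off

Solve by backward induction (R leads).
- T: Player II compares 5, 7, 1, 5, 9 and picks c5; R would get 9.
- M: Player II compares 9, 1, 0, 6, 11 and picks c5; R would get 11.
- B: Player II compares 15, 2, 1, 19, 17 and picks c4; R would get 14.
Among 9, 11, 14, the best is 14 at B. Subgame-perfect outcome: (B, c4) with payoffs (14, 19).
Under simultaneous play:
R's best replies: c1→M; c2→T; c3→T; c4→M; c5→M.
Player II's best replies: T→c5; M→c5; B→c4.
The unique mutual best reply is (M, c5), giving (11, 11).
Player II earns 19 sequentially versus 11 at the Nash outcome: better off.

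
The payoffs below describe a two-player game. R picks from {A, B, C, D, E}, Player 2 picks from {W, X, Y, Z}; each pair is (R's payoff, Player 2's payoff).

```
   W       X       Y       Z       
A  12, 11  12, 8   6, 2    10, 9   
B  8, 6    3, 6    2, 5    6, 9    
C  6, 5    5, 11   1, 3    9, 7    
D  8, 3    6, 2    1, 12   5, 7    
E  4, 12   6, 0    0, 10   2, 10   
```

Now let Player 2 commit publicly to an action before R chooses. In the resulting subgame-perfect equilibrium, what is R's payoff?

12

Backward induction with Player 2 moving first.
- W: BR = A, leader payoff 11.
- X: BR = A, leader payoff 8.
- Y: BR = A, leader payoff 2.
- Z: BR = A, leader payoff 9.
Maximizing over 11, 8, 2, 9, Player 2 chooses W. Subgame-perfect outcome: (A, W) with payoffs (12, 11).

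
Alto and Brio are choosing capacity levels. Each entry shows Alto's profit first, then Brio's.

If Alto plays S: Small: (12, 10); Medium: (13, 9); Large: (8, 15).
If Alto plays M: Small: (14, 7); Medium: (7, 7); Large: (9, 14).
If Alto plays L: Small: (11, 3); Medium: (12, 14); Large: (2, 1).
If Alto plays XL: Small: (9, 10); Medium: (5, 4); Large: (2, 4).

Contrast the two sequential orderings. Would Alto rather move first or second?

If Alto leads: Brio's best replies are S→Large, M→Large, L→Medium, XL→Small; Alto's induced payoffs 8, 9, 12, 9; outcome (L, Medium), payoffs (12, 14).
If Brio leads: Alto's best replies are Small→M, Medium→S, Large→M; Brio's induced payoffs 7, 9, 14; outcome (M, Large), payoffs (9, 14).
Alto gets 12 moving first and 9 moving second, so Alto prefers to move first.

first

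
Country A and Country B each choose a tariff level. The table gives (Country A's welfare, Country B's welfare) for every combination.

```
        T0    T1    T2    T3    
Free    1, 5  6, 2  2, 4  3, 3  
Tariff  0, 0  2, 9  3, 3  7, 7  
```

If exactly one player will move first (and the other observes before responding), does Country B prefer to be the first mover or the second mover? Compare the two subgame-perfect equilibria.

If Country A leads: Country B's best replies are Free→T0, Tariff→T1; Country A's induced payoffs 1, 2; outcome (Tariff, T1), payoffs (2, 9).
If Country B leads: Country A's best replies are T0→Free, T1→Free, T2→Tariff, T3→Tariff; Country B's induced payoffs 5, 2, 3, 7; outcome (Tariff, T3), payoffs (7, 7).
Country B gets 7 moving first and 9 moving second, so Country B prefers to move second.

second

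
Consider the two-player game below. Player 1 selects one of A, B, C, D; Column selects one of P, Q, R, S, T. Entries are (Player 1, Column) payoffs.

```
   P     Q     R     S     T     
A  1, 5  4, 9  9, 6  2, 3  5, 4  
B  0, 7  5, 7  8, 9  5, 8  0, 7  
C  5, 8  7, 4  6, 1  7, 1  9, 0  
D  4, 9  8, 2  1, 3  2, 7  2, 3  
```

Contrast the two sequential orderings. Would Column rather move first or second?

second

If Player 1 leads: Column's best replies are A→Q, B→R, C→P, D→P; Player 1's induced payoffs 4, 8, 5, 4; outcome (B, R), payoffs (8, 9).
If Column leads: Player 1's best replies are P→C, Q→D, R→A, S→C, T→C; Column's induced payoffs 8, 2, 6, 1, 0; outcome (C, P), payoffs (5, 8).
Column gets 8 moving first and 9 moving second, so Column prefers to move second.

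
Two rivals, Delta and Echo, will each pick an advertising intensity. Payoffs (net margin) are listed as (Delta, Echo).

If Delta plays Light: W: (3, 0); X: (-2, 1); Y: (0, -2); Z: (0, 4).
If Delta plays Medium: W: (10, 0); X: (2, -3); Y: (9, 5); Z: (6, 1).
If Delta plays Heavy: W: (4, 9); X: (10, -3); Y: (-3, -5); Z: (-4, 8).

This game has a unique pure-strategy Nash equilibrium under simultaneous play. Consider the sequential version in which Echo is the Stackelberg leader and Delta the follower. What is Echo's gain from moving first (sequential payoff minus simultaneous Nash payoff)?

Delta best-responds to each possible Echo move:
- W: BR = Medium, leader payoff 0.
- X: BR = Heavy, leader payoff -3.
- Y: BR = Medium, leader payoff 5.
- Z: BR = Medium, leader payoff 1.
Among 0, -3, 5, 1, the best is 5 at Y. Subgame-perfect outcome: (Medium, Y) with payoffs (9, 5).
Now find the simultaneous Nash equilibrium.
Delta's best replies: W→Medium; X→Heavy; Y→Medium; Z→Medium.
Echo's best replies: Light→Z; Medium→Y; Heavy→W.
Only (Medium, Y) has each player best-responding; Nash payoffs (9, 5).
Echo's commitment gain: 5 − 5 = 0.

0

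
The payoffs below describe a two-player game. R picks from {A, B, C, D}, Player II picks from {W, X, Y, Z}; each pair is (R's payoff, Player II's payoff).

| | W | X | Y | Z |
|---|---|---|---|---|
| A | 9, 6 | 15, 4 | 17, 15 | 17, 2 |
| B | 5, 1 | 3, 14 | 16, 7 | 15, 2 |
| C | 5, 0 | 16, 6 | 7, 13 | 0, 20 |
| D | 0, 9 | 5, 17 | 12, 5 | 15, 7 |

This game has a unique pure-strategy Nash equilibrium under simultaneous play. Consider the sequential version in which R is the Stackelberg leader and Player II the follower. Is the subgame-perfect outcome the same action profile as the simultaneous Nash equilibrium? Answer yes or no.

yes

Solve by backward induction (R leads).
- A: Player II compares 6, 4, 15, 2 and picks Y; R would get 17.
- B: Player II compares 1, 14, 7, 2 and picks X; R would get 3.
- C: Player II compares 0, 6, 13, 20 and picks Z; R would get 0.
- D: Player II compares 9, 17, 5, 7 and picks X; R would get 5.
R's induced payoffs are 17, 3, 0, 5, so R commits to A. Subgame-perfect outcome: (A, Y) with payoffs (17, 15).
Under simultaneous play:
R's best replies: W→A; X→C; Y→A; Z→A.
Player II's best replies: A→Y; B→X; C→Z; D→X.
Only (A, Y) has each player best-responding; Nash payoffs (17, 15).
Sequential outcome (A, Y) coincides with the Nash profile (A, Y).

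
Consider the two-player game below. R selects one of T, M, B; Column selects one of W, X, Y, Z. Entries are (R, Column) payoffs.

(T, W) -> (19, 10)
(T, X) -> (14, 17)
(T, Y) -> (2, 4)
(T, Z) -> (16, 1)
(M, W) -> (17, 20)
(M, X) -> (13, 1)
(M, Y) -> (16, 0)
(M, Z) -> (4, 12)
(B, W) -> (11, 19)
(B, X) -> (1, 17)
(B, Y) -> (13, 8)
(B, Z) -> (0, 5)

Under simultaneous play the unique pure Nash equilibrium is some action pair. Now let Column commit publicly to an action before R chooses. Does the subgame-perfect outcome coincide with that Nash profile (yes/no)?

yes

Work backward from R's decision.
- W: BR = T, leader payoff 10.
- X: BR = T, leader payoff 17.
- Y: BR = M, leader payoff 0.
- Z: BR = T, leader payoff 1.
Maximizing over 10, 17, 0, 1, Column chooses X. Subgame-perfect outcome: (T, X) with payoffs (14, 17).
Now find the simultaneous Nash equilibrium.
R's best replies: W→T; X→T; Y→M; Z→T.
Column's best replies: T→X; M→W; B→W.
The unique mutual best reply is (T, X), giving (14, 17).
Sequential outcome (T, X) coincides with the Nash profile (T, X).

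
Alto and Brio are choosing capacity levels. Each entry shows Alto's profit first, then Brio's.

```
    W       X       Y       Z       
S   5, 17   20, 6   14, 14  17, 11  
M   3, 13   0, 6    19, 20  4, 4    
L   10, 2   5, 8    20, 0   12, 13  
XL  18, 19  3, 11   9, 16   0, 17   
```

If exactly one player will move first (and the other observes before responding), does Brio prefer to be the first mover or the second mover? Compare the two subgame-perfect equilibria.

If Alto leads: Brio's best replies are S→W, M→Y, L→Z, XL→W; Alto's induced payoffs 5, 19, 12, 18; outcome (M, Y), payoffs (19, 20).
If Brio leads: Alto's best replies are W→XL, X→S, Y→L, Z→S; Brio's induced payoffs 19, 6, 0, 11; outcome (XL, W), payoffs (18, 19).
Brio gets 19 moving first and 20 moving second, so Brio prefers to move second.

second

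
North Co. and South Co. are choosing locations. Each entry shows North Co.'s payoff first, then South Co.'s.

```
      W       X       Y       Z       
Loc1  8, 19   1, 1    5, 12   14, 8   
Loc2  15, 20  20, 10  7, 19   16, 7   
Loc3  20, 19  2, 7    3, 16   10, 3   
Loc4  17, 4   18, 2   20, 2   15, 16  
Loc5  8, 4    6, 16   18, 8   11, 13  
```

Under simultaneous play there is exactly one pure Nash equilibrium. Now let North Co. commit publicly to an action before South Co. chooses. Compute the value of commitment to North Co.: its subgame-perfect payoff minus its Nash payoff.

Solve by backward induction (North Co. leads).
- Loc1 → South Co. plays W (best of 19, 1, 12, 8); North Co. gets 8.
- Loc2 → South Co. plays W (best of 20, 10, 19, 7); North Co. gets 15.
- Loc3 → South Co. plays W (best of 19, 7, 16, 3); North Co. gets 20.
- Loc4 → South Co. plays Z (best of 4, 2, 2, 16); North Co. gets 15.
- Loc5 → South Co. plays X (best of 4, 16, 8, 13); North Co. gets 6.
Among 8, 15, 20, 15, 6, the best is 20 at Loc3. Subgame-perfect outcome: (Loc3, W) with payoffs (20, 19).
For the simultaneous game, intersect best replies.
North Co.'s best replies: W→Loc3; X→Loc2; Y→Loc4; Z→Loc2.
South Co.'s best replies: Loc1→W; Loc2→W; Loc3→W; Loc4→Z; Loc5→X.
Only (Loc3, W) has each player best-responding; Nash payoffs (20, 19).
North Co.'s commitment gain: 20 − 20 = 0.

0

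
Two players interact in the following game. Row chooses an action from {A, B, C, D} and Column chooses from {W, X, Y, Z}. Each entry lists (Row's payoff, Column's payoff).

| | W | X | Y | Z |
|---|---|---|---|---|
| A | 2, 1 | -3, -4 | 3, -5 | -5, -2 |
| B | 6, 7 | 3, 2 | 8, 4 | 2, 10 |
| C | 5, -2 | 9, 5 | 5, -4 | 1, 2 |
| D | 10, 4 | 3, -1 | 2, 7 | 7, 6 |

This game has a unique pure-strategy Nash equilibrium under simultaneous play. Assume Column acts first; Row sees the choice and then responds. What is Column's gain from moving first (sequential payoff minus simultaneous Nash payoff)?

1

Work backward from Row's decision.
- W: Row compares 2, 6, 5, 10 and picks D; Column would get 4.
- X: Row compares -3, 3, 9, 3 and picks C; Column would get 5.
- Y: Row compares 3, 8, 5, 2 and picks B; Column would get 4.
- Z: Row compares -5, 2, 1, 7 and picks D; Column would get 6.
Among 4, 5, 4, 6, the best is 6 at Z. Subgame-perfect outcome: (D, Z) with payoffs (7, 6).
Under simultaneous play:
Row's best replies: W→D; X→C; Y→B; Z→D.
Column's best replies: A→W; B→Z; C→X; D→Y.
Only (C, X) has each player best-responding; Nash payoffs (9, 5).
Column's commitment gain: 6 − 5 = 1.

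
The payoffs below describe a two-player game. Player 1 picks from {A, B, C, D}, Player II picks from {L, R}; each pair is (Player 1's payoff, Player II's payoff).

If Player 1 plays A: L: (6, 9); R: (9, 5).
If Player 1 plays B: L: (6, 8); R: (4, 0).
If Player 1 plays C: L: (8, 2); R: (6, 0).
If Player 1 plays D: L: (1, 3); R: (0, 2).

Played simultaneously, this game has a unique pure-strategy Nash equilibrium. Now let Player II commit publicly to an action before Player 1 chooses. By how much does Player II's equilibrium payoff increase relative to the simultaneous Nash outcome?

Player 1 best-responds to each possible Player II move:
- L: Player 1 compares 6, 6, 8, 1 and picks C; Player II would get 2.
- R: Player 1 compares 9, 4, 6, 0 and picks A; Player II would get 5.
Player II's induced payoffs are 2, 5, so Player II commits to R. Subgame-perfect outcome: (A, R) with payoffs (9, 5).
For the simultaneous game, intersect best replies.
Player 1's best replies: L→C; R→A.
Player II's best replies: A→L; B→L; C→L; D→L.
The unique mutual best reply is (C, L), giving (8, 2).
Player II's commitment gain: 5 − 2 = 3.

3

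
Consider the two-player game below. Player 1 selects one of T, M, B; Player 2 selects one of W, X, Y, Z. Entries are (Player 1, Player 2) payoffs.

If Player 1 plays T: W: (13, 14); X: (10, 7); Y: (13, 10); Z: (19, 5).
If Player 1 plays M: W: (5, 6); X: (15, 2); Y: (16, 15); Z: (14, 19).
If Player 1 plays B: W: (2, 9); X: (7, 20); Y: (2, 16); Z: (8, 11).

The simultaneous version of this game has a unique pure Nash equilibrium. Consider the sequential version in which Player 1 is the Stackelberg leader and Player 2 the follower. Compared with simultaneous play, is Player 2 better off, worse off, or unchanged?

Player 2 best-responds to each possible Player 1 move:
- T → Player 2 plays W (best of 14, 7, 10, 5); Player 1 gets 13.
- M → Player 2 plays Z (best of 6, 2, 15, 19); Player 1 gets 14.
- B → Player 2 plays X (best of 9, 20, 16, 11); Player 1 gets 7.
Player 1's induced payoffs are 13, 14, 7, so Player 1 commits to M. Subgame-perfect outcome: (M, Z) with payoffs (14, 19).
Under simultaneous play:
Player 1's best replies: W→T; X→M; Y→M; Z→T.
Player 2's best replies: T→W; M→Z; B→X.
The unique mutual best reply is (T, W), giving (13, 14).
Player 2 earns 19 sequentially versus 14 at the Nash outcome: better off.

better off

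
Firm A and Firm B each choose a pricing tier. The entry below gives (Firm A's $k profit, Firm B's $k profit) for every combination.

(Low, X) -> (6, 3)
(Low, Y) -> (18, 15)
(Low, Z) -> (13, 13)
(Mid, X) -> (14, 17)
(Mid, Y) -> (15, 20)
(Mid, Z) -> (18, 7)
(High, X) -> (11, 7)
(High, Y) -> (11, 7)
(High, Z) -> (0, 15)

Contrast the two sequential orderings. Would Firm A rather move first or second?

If Firm A leads: Firm B's best replies are Low→Y, Mid→Y, High→Z; Firm A's induced payoffs 18, 15, 0; outcome (Low, Y), payoffs (18, 15).
If Firm B leads: Firm A's best replies are X→Mid, Y→Low, Z→Mid; Firm B's induced payoffs 17, 15, 7; outcome (Mid, X), payoffs (14, 17).
Firm A gets 18 moving first and 14 moving second, so Firm A prefers to move first.

first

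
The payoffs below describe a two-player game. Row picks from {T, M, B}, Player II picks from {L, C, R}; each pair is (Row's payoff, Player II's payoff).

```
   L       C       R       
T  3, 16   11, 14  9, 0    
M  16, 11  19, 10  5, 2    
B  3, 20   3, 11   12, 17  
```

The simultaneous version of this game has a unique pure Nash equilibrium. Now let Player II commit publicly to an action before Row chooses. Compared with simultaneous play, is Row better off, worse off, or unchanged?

worse off

Backward induction with Player II moving first.
- L: Row compares 3, 16, 3 and picks M; Player II would get 11.
- C: Row compares 11, 19, 3 and picks M; Player II would get 10.
- R: Row compares 9, 5, 12 and picks B; Player II would get 17.
Maximizing over 11, 10, 17, Player II chooses R. Subgame-perfect outcome: (B, R) with payoffs (12, 17).
Now find the simultaneous Nash equilibrium.
Row's best replies: L→M; C→M; R→B.
Player II's best replies: T→L; M→L; B→L.
Only (M, L) has each player best-responding; Nash payoffs (16, 11).
Row earns 12 sequentially versus 16 at the Nash outcome: worse off.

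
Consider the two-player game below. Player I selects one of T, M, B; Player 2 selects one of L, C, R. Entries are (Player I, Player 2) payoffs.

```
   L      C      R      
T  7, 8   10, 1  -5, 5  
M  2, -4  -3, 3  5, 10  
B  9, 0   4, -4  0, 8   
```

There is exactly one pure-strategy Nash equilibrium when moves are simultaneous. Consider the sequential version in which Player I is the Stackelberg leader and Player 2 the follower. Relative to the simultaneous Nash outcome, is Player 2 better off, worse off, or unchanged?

Solve by backward induction (Player I leads).
- T: Player 2 compares 8, 1, 5 and picks L; Player I would get 7.
- M: Player 2 compares -4, 3, 10 and picks R; Player I would get 5.
- B: Player 2 compares 0, -4, 8 and picks R; Player I would get 0.
Among 7, 5, 0, the best is 7 at T. Subgame-perfect outcome: (T, L) with payoffs (7, 8).
For the simultaneous game, intersect best replies.
Player I's best replies: L→B; C→T; R→M.
Player 2's best replies: T→L; M→R; B→R.
The unique mutual best reply is (M, R), giving (5, 10).
Player 2 earns 8 sequentially versus 10 at the Nash outcome: worse off.

worse off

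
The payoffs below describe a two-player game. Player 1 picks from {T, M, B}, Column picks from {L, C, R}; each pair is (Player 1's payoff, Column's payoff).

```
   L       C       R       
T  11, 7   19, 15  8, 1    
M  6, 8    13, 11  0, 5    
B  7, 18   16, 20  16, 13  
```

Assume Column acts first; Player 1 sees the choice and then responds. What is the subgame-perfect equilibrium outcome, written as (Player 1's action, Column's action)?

Solve by backward induction (Column leads).
- L: BR = T, leader payoff 7.
- C: BR = T, leader payoff 15.
- R: BR = B, leader payoff 13.
Among 7, 15, 13, the best is 15 at C. Subgame-perfect outcome: (T, C) with payoffs (19, 15).

(T, C)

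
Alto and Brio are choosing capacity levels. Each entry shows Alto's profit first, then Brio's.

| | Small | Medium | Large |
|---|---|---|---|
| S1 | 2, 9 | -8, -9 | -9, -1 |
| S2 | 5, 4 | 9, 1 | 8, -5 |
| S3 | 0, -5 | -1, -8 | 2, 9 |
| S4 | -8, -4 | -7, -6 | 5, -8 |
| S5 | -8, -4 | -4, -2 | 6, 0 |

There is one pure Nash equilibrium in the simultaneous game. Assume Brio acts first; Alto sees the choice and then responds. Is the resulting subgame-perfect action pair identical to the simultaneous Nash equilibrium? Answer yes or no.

yes

Backward induction with Brio moving first.
- Small: Alto compares 2, 5, 0, -8, -8 and picks S2; Brio would get 4.
- Medium: Alto compares -8, 9, -1, -7, -4 and picks S2; Brio would get 1.
- Large: Alto compares -9, 8, 2, 5, 6 and picks S2; Brio would get -5.
Brio's induced payoffs are 4, 1, -5, so Brio commits to Small. Subgame-perfect outcome: (S2, Small) with payoffs (5, 4).
Under simultaneous play:
Alto's best replies: Small→S2; Medium→S2; Large→S2.
Brio's best replies: S1→Small; S2→Small; S3→Large; S4→Small; S5→Large.
Only (S2, Small) has each player best-responding; Nash payoffs (5, 4).
Sequential outcome (S2, Small) coincides with the Nash profile (S2, Small).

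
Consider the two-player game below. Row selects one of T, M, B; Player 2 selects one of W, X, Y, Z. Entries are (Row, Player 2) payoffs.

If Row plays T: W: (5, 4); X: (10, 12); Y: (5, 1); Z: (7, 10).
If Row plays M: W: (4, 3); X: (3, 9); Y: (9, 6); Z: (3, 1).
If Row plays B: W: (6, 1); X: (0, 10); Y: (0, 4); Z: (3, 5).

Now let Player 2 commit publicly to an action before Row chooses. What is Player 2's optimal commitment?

X

Solve by backward induction (Player 2 leads).
- W → Row plays B (best of 5, 4, 6); Player 2 gets 1.
- X → Row plays T (best of 10, 3, 0); Player 2 gets 12.
- Y → Row plays M (best of 5, 9, 0); Player 2 gets 6.
- Z → Row plays T (best of 7, 3, 3); Player 2 gets 10.
Among 1, 12, 6, 10, the best is 12 at X. Subgame-perfect outcome: (T, X) with payoffs (10, 12).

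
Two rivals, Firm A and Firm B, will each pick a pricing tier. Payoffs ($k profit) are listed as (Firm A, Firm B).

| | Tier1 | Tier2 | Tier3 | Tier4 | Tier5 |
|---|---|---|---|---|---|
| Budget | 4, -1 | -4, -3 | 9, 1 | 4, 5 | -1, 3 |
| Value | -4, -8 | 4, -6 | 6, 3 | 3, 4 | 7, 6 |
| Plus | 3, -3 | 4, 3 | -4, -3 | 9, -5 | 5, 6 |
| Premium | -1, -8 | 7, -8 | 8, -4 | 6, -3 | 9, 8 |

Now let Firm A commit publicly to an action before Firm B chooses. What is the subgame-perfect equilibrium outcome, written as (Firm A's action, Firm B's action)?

(Premium, Tier5)

Solve by backward induction (Firm A leads).
- Budget: BR = Tier4, leader payoff 4.
- Value: BR = Tier5, leader payoff 7.
- Plus: BR = Tier5, leader payoff 5.
- Premium: BR = Tier5, leader payoff 9.
Firm A's induced payoffs are 4, 7, 5, 9, so Firm A commits to Premium. Subgame-perfect outcome: (Premium, Tier5) with payoffs (9, 8).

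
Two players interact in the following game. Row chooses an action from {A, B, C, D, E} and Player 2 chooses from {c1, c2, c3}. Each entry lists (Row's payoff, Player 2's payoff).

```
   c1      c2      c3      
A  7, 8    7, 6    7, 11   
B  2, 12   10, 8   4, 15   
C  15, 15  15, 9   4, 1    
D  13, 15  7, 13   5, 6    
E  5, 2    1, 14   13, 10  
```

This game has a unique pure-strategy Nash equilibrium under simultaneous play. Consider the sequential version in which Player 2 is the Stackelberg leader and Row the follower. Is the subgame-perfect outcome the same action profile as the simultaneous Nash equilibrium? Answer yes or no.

yes

Row best-responds to each possible Player 2 move:
- c1: BR = C, leader payoff 15.
- c2: BR = C, leader payoff 9.
- c3: BR = E, leader payoff 10.
Among 15, 9, 10, the best is 15 at c1. Subgame-perfect outcome: (C, c1) with payoffs (15, 15).
Now find the simultaneous Nash equilibrium.
Row's best replies: c1→C; c2→C; c3→E.
Player 2's best replies: A→c3; B→c3; C→c1; D→c1; E→c2.
The unique mutual best reply is (C, c1), giving (15, 15).
Sequential outcome (C, c1) coincides with the Nash profile (C, c1).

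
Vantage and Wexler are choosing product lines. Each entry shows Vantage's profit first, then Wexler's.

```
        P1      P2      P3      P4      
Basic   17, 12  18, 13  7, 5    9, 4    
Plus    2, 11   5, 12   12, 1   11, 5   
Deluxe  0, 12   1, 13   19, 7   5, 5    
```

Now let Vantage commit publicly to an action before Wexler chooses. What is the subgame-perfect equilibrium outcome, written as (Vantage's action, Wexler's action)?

(Basic, P2)

Solve by backward induction (Vantage leads).
- Basic: Wexler compares 12, 13, 5, 4 and picks P2; Vantage would get 18.
- Plus: Wexler compares 11, 12, 1, 5 and picks P2; Vantage would get 5.
- Deluxe: Wexler compares 12, 13, 7, 5 and picks P2; Vantage would get 1.
Maximizing over 18, 5, 1, Vantage chooses Basic. Subgame-perfect outcome: (Basic, P2) with payoffs (18, 13).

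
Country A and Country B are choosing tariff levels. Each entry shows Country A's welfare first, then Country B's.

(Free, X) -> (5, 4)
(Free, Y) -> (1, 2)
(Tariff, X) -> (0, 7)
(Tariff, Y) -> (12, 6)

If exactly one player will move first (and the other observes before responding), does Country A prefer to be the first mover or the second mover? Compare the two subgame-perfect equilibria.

If Country A leads: Country B's best replies are Free→X, Tariff→X; Country A's induced payoffs 5, 0; outcome (Free, X), payoffs (5, 4).
If Country B leads: Country A's best replies are X→Free, Y→Tariff; Country B's induced payoffs 4, 6; outcome (Tariff, Y), payoffs (12, 6).
Country A gets 5 moving first and 12 moving second, so Country A prefers to move second.

second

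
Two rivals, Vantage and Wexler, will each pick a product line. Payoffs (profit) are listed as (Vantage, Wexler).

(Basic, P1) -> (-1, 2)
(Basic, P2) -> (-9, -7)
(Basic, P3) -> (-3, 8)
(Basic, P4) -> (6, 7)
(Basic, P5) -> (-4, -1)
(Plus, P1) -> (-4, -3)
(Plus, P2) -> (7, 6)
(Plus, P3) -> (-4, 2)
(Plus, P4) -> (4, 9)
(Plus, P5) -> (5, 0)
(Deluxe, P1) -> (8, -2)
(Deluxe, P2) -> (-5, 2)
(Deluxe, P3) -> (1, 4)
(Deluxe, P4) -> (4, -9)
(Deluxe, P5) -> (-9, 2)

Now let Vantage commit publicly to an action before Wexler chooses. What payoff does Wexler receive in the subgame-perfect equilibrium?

Work backward from Wexler's decision.
- Basic: Wexler compares 2, -7, 8, 7, -1 and picks P3; Vantage would get -3.
- Plus: Wexler compares -3, 6, 2, 9, 0 and picks P4; Vantage would get 4.
- Deluxe: Wexler compares -2, 2, 4, -9, 2 and picks P3; Vantage would get 1.
Vantage's induced payoffs are -3, 4, 1, so Vantage commits to Plus. Subgame-perfect outcome: (Plus, P4) with payoffs (4, 9).

9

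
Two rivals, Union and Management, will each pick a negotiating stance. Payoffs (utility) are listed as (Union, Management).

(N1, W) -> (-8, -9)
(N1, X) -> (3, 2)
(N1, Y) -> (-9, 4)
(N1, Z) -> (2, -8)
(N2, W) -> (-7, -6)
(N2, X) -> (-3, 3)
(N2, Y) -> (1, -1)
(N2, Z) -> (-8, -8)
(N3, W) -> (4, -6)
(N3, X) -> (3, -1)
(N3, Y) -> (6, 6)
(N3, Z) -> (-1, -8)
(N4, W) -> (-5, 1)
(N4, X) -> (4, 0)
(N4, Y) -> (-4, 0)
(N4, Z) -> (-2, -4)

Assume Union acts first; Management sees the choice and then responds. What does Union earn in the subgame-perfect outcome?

Backward induction with Union moving first.
- N1: Management compares -9, 2, 4, -8 and picks Y; Union would get -9.
- N2: Management compares -6, 3, -1, -8 and picks X; Union would get -3.
- N3: Management compares -6, -1, 6, -8 and picks Y; Union would get 6.
- N4: Management compares 1, 0, 0, -4 and picks W; Union would get -5.
Union's induced payoffs are -9, -3, 6, -5, so Union commits to N3. Subgame-perfect outcome: (N3, Y) with payoffs (6, 6).

6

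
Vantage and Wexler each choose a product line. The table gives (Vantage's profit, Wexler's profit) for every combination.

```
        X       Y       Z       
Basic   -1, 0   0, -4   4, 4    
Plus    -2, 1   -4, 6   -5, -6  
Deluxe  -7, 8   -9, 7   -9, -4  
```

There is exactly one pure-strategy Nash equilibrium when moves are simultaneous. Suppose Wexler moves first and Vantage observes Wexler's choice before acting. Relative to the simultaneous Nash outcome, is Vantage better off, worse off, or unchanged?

unchanged

Vantage best-responds to each possible Wexler move:
- X: BR = Basic, leader payoff 0.
- Y: BR = Basic, leader payoff -4.
- Z: BR = Basic, leader payoff 4.
Maximizing over 0, -4, 4, Wexler chooses Z. Subgame-perfect outcome: (Basic, Z) with payoffs (4, 4).
For the simultaneous game, intersect best replies.
Vantage's best replies: X→Basic; Y→Basic; Z→Basic.
Wexler's best replies: Basic→Z; Plus→Y; Deluxe→X.
Only (Basic, Z) has each player best-responding; Nash payoffs (4, 4).
Vantage earns 4 sequentially versus 4 at the Nash outcome: unchanged.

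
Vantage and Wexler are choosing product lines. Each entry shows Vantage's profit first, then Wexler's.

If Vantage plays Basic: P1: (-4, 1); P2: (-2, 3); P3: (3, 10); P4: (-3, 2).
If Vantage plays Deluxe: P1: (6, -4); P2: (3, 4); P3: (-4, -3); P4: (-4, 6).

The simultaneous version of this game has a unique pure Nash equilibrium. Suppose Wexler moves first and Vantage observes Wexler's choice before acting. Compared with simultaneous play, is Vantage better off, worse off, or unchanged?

unchanged

Solve by backward induction (Wexler leads).
- P1: Vantage compares -4, 6 and picks Deluxe; Wexler would get -4.
- P2: Vantage compares -2, 3 and picks Deluxe; Wexler would get 4.
- P3: Vantage compares 3, -4 and picks Basic; Wexler would get 10.
- P4: Vantage compares -3, -4 and picks Basic; Wexler would get 2.
Wexler's induced payoffs are -4, 4, 10, 2, so Wexler commits to P3. Subgame-perfect outcome: (Basic, P3) with payoffs (3, 10).
Under simultaneous play:
Vantage's best replies: P1→Deluxe; P2→Deluxe; P3→Basic; P4→Basic.
Wexler's best replies: Basic→P3; Deluxe→P4.
The unique mutual best reply is (Basic, P3), giving (3, 10).
Vantage earns 3 sequentially versus 3 at the Nash outcome: unchanged.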